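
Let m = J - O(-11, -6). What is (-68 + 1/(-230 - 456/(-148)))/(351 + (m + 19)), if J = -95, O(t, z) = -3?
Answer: -570965/2334088 ≈ -0.24462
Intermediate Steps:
m = -92 (m = -95 - 1*(-3) = -95 + 3 = -92)
(-68 + 1/(-230 - 456/(-148)))/(351 + (m + 19)) = (-68 + 1/(-230 - 456/(-148)))/(351 + (-92 + 19)) = (-68 + 1/(-230 - 456*(-1/148)))/(351 - 73) = (-68 + 1/(-230 + 114/37))/278 = (-68 + 1/(-8396/37))*(1/278) = (-68 - 37/8396)*(1/278) = -570965/8396*1/278 = -570965/2334088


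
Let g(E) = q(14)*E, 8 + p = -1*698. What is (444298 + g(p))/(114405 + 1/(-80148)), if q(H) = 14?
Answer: 34817413272/9169331939 ≈ 3.7972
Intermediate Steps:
p = -706 (p = -8 - 1*698 = -8 - 698 = -706)
g(E) = 14*E
(444298 + g(p))/(114405 + 1/(-80148)) = (444298 + 14*(-706))/(114405 + 1/(-80148)) = (444298 - 9884)/(114405 - 1/80148) = 434414/(9169331939/80148) = 434414*(80148/9169331939) = 34817413272/9169331939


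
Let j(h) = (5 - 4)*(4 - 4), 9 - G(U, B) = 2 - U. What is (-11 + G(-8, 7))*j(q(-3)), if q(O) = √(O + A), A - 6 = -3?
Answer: 0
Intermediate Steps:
A = 3 (A = 6 - 3 = 3)
q(O) = √(3 + O) (q(O) = √(O + 3) = √(3 + O))
G(U, B) = 7 + U (G(U, B) = 9 - (2 - U) = 9 + (-2 + U) = 7 + U)
j(h) = 0 (j(h) = 1*0 = 0)
(-11 + G(-8, 7))*j(q(-3)) = (-11 + (7 - 8))*0 = (-11 - 1)*0 = -12*0 = 0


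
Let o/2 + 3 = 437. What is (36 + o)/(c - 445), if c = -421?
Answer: -452/433 ≈ -1.0439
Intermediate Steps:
o = 868 (o = -6 + 2*437 = -6 + 874 = 868)
(36 + o)/(c - 445) = (36 + 868)/(-421 - 445) = 904/(-866) = 904*(-1/866) = -452/433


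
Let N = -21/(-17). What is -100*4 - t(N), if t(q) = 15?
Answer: -415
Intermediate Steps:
N = 21/17 (N = -21*(-1/17) = 21/17 ≈ 1.2353)
-100*4 - t(N) = -100*4 - 1*15 = -400 - 15 = -415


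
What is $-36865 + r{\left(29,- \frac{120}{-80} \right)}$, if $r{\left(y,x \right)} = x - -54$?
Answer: $- \frac{73619}{2} \approx -36810.0$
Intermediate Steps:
$r{\left(y,x \right)} = 54 + x$ ($r{\left(y,x \right)} = x + 54 = 54 + x$)
$-36865 + r{\left(29,- \frac{120}{-80} \right)} = -36865 + \left(54 - \frac{120}{-80}\right) = -36865 + \left(54 - - \frac{3}{2}\right) = -36865 + \left(54 + \frac{3}{2}\right) = -36865 + \frac{111}{2} = - \frac{73619}{2}$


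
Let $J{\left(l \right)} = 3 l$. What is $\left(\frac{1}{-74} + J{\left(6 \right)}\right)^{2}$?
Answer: $\frac{1771561}{5476} \approx 323.51$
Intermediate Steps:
$\left(\frac{1}{-74} + J{\left(6 \right)}\right)^{2} = \left(\frac{1}{-74} + 3 \cdot 6\right)^{2} = \left(- \frac{1}{74} + 18\right)^{2} = \left(\frac{1331}{74}\right)^{2} = \frac{1771561}{5476}$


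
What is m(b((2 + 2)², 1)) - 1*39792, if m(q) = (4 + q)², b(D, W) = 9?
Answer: -39623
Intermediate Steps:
m(b((2 + 2)², 1)) - 1*39792 = (4 + 9)² - 1*39792 = 13² - 39792 = 169 - 39792 = -39623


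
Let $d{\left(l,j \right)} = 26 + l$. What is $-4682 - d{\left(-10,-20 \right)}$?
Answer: $-4698$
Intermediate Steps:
$-4682 - d{\left(-10,-20 \right)} = -4682 - \left(26 - 10\right) = -4682 - 16 = -4698$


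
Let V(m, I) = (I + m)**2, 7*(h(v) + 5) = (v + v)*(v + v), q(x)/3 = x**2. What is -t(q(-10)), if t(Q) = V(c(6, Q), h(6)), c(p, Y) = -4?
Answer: -6561/49 ≈ -133.90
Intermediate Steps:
q(x) = 3*x**2
h(v) = -5 + 4*v**2/7 (h(v) = -5 + ((v + v)*(v + v))/7 = -5 + ((2*v)*(2*v))/7 = -5 + (4*v**2)/7 = -5 + 4*v**2/7)
t(Q) = 6561/49 (t(Q) = ((-5 + (4/7)*6**2) - 4)**2 = ((-5 + (4/7)*36) - 4)**2 = ((-5 + 144/7) - 4)**2 = (109/7 - 4)**2 = (81/7)**2 = 6561/49)
-t(q(-10)) = -1*6561/49 = -6561/49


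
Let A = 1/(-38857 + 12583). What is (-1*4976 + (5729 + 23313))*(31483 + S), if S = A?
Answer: 3317836391751/4379 ≈ 7.5767e+8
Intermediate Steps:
A = -1/26274 (A = 1/(-26274) = -1/26274 ≈ -3.8060e-5)
S = -1/26274 ≈ -3.8060e-5
(-1*4976 + (5729 + 23313))*(31483 + S) = (-1*4976 + (5729 + 23313))*(31483 - 1/26274) = (-4976 + 29042)*(827184341/26274) = 24066*(827184341/26274) = 3317836391751/4379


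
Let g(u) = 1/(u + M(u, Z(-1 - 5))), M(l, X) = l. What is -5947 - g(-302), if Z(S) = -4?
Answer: -3591987/604 ≈ -5947.0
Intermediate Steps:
g(u) = 1/(2*u) (g(u) = 1/(u + u) = 1/(2*u))
-5947 - g(-302) = -5947 - 1/(2*(-302)) = -5947 - (-1)/(2*302) = -5947 - 1*(-1/604) = -5947 + 1/604 = -3591987/604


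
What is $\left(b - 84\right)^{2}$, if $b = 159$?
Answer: $5625$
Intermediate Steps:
$\left(b - 84\right)^{2} = \left(159 - 84\right)^{2} = 75^{2} = 5625$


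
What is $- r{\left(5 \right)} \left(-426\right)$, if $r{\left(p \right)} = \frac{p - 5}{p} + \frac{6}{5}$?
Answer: $\frac{2556}{5} \approx 511.2$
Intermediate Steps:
$r{\left(p \right)} = \frac{6}{5} + \frac{-5 + p}{p}$ ($r{\left(p \right)} = \frac{-5 + p}{p} + 6 \cdot \frac{1}{5} = \frac{-5 + p}{p} + \frac{6}{5} = \frac{6}{5} + \frac{-5 + p}{p}$)
$- r{\left(5 \right)} \left(-426\right) = - \left(\frac{11}{5} - \frac{5}{5}\right) \left(-426\right) = - \left(\frac{11}{5} - 1\right) \left(-426\right) = - \frac{6 \left(-426\right)}{5} = \left(-1\right) \left(- \frac{2556}{5}\right) = \frac{2556}{5}$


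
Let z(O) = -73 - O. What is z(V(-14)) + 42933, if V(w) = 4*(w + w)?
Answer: 42972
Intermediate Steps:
V(w) = 8*w (V(w) = 4*(2*w) = 8*w)
z(V(-14)) + 42933 = (-73 - 8*(-14)) + 42933 = (-73 - 1*(-112)) + 42933 = (-73 + 112) + 42933 = 39 + 42933 = 42972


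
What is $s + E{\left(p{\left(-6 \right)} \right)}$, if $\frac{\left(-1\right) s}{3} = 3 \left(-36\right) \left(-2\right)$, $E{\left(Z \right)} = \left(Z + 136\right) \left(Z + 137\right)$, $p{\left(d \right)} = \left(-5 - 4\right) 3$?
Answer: $11342$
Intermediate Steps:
$p{\left(d \right)} = -27$ ($p{\left(d \right)} = \left(-9\right) 3 = -27$)
$E{\left(Z \right)} = \left(136 + Z\right) \left(137 + Z\right)$
$s = -648$ ($s = - 3 \cdot 3 \left(-36\right) \left(-2\right) = - 3 \left(\left(-108\right) \left(-2\right)\right) = \left(-3\right) 216 = -648$)
$s + E{\left(p{\left(-6 \right)} \right)} = -648 + \left(18632 + \left(-27\right)^{2} + 273 \left(-27\right)\right) = -648 + \left(18632 + 729 - 7371\right) = -648 + 11990 = 11342$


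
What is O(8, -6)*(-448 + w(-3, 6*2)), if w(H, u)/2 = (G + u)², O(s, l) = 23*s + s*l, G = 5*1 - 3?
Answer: -7616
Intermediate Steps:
G = 2 (G = 5 - 3 = 2)
O(s, l) = 23*s + l*s
w(H, u) = 2*(2 + u)²
O(8, -6)*(-448 + w(-3, 6*2)) = (8*(23 - 6))*(-448 + 2*(2 + 6*2)²) = (8*17)*(-448 + 2*(2 + 12)²) = 136*(-448 + 2*14²) = 136*(-448 + 2*196) = 136*(-448 + 392) = 136*(-56) = -7616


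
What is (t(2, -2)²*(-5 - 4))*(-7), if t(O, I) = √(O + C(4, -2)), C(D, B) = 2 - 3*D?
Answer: -504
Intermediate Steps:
t(O, I) = √(-10 + O) (t(O, I) = √(O + (2 - 3*4)) = √(O + (2 - 12)) = √(O - 10) = √(-10 + O))
(t(2, -2)²*(-5 - 4))*(-7) = ((√(-10 + 2))²*(-5 - 4))*(-7) = ((√(-8))²*(-9))*(-7) = ((2*I*√2)²*(-9))*(-7) = -8*(-9)*(-7) = 72*(-7) = -504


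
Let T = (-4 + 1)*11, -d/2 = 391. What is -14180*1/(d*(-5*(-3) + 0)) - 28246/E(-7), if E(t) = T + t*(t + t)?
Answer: -33040388/76245 ≈ -433.34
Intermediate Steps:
d = -782 (d = -2*391 = -782)
T = -33 (T = -3*11 = -33)
E(t) = -33 + 2*t² (E(t) = -33 + t*(t + t) = -33 + t*(2*t) = -33 + 2*t²)
-14180*1/(d*(-5*(-3) + 0)) - 28246/E(-7) = -14180*(-1/(782*(-5*(-3) + 0))) - 28246/(-33 + 2*(-7)²) = -14180*(-1/(782*(15 + 0))) - 28246/(-33 + 2*49) = -14180/((-782*15)) - 28246/(-33 + 98) = -14180/(-11730) - 28246/65 = -14180*(-1/11730) - 28246*1/65 = 1418/1173 - 28246/65 = -33040388/76245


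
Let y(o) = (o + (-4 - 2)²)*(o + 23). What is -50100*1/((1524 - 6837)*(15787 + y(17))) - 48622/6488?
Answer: -770927788567/102877935468 ≈ -7.4936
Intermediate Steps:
y(o) = (23 + o)*(36 + o) (y(o) = (o + (-6)²)*(23 + o) = (o + 36)*(23 + o) = (36 + o)*(23 + o) = (23 + o)*(36 + o))
-50100*1/((1524 - 6837)*(15787 + y(17))) - 48622/6488 = -50100*1/((1524 - 6837)*(15787 + (828 + 17² + 59*17))) - 48622/6488 = -50100*(-1/(5313*(15787 + (828 + 289 + 1003)))) - 48622*1/6488 = -50100*(-1/(5313*(15787 + 2120))) - 24311/3244 = -50100/((-5313*17907)) - 24311/3244 = -50100/(-95139891) - 24311/3244 = -50100*(-1/95139891) - 24311/3244 = 16700/31713297 - 24311/3244 = -770927788567/102877935468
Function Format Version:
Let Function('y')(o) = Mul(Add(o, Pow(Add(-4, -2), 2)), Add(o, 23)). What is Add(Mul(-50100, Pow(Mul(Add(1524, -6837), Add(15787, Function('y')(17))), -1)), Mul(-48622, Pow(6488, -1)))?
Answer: Rational(-770927788567, 102877935468) ≈ -7.4936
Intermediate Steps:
Function('y')(o) = Mul(Add(23, o), Add(36, o)) (Function('y')(o) = Mul(Add(o, Pow(-6, 2)), Add(23, o)) = Mul(Add(o, 36), Add(23, o)) = Mul(Add(36, o), Add(23, o)) = Mul(Add(23, o), Add(36, o)))
Add(Mul(-50100, Pow(Mul(Add(1524, -6837), Add(15787, Function('y')(17))), -1)), Mul(-48622, Pow(6488, -1))) = Add(Mul(-50100, Pow(Mul(Add(1524, -6837), Add(15787, Add(828, Pow(17, 2), Mul(59, 17)))), -1)), Mul(-48622, Pow(6488, -1))) = Add(Mul(-50100, Pow(Mul(-5313, Add(15787, Add(828, 289, 1003))), -1)), Mul(-48622, Rational(1, 6488))) = Add(Mul(-50100, Pow(Mul(-5313, Add(15787, 2120)), -1)), Rational(-24311, 3244)) = Add(Mul(-50100, Pow(Mul(-5313, 17907), -1)), Rational(-24311, 3244)) = Add(Mul(-50100, Pow(-95139891, -1)), Rational(-24311, 3244)) = Add(Mul(-50100, Rational(-1, 95139891)), Rational(-24311, 3244)) = Add(Rational(16700, 31713297), Rational(-24311, 3244)) = Rational(-770927788567, 102877935468)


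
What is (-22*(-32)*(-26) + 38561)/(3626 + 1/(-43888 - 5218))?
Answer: 994740242/178058355 ≈ 5.5866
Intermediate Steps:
(-22*(-32)*(-26) + 38561)/(3626 + 1/(-43888 - 5218)) = (704*(-26) + 38561)/(3626 + 1/(-49106)) = (-18304 + 38561)/(3626 - 1/49106) = 20257/(178058355/49106) = 20257*(49106/178058355) = 994740242/178058355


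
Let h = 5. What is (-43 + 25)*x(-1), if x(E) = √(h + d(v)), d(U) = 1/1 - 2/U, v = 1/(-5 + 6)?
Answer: -36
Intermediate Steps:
v = 1 (v = 1/1 = 1)
d(U) = 1 - 2/U (d(U) = 1*1 - 2/U = 1 - 2/U)
x(E) = 2 (x(E) = √(5 + (-2 + 1)/1) = √(5 + 1*(-1)) = √(5 - 1) = √4 = 2)
(-43 + 25)*x(-1) = (-43 + 25)*2 = -18*2 = -36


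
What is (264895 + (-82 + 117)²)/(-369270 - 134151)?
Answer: -266120/503421 ≈ -0.52862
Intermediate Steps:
(264895 + (-82 + 117)²)/(-369270 - 134151) = (264895 + 35²)/(-503421) = (264895 + 1225)*(-1/503421) = 266120*(-1/503421) = -266120/503421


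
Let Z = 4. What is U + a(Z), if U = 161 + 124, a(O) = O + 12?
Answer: 301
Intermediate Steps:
a(O) = 12 + O
U = 285
U + a(Z) = 285 + (12 + 4) = 285 + 16 = 301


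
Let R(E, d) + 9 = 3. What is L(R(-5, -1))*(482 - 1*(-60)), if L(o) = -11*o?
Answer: 35772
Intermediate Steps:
R(E, d) = -6 (R(E, d) = -9 + 3 = -6)
L(R(-5, -1))*(482 - 1*(-60)) = (-11*(-6))*(482 - 1*(-60)) = 66*(482 + 60) = 66*542 = 35772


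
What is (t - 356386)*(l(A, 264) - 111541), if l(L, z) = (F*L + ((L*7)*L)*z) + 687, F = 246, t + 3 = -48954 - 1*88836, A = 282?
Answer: -72604220257730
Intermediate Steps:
t = -137793 (t = -3 + (-48954 - 1*88836) = -3 + (-48954 - 88836) = -3 - 137790 = -137793)
l(L, z) = 687 + 246*L + 7*z*L² (l(L, z) = (246*L + ((L*7)*L)*z) + 687 = (246*L + ((7*L)*L)*z) + 687 = (246*L + (7*L²)*z) + 687 = (246*L + 7*z*L²) + 687 = 687 + 246*L + 7*z*L²)
(t - 356386)*(l(A, 264) - 111541) = (-137793 - 356386)*((687 + 246*282 + 7*264*282²) - 111541) = -494179*((687 + 69372 + 7*264*79524) - 111541) = -494179*((687 + 69372 + 146960352) - 111541) = -494179*(147030411 - 111541) = -494179*146918870 = -72604220257730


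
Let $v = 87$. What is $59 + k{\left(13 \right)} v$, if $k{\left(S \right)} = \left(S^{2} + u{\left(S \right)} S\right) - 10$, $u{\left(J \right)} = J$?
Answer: $28595$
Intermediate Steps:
$k{\left(S \right)} = -10 + 2 S^{2}$ ($k{\left(S \right)} = \left(S^{2} + S S\right) - 10 = \left(S^{2} + S^{2}\right) - 10 = 2 S^{2} - 10 = -10 + 2 S^{2}$)
$59 + k{\left(13 \right)} v = 59 + \left(-10 + 2 \cdot 13^{2}\right) 87 = 59 + \left(-10 + 2 \cdot 169\right) 87 = 59 + \left(-10 + 338\right) 87 = 59 + 328 \cdot 87 = 59 + 28536 = 28595$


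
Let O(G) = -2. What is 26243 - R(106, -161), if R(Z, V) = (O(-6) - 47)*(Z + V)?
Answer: 23548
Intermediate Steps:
R(Z, V) = -49*V - 49*Z (R(Z, V) = (-2 - 47)*(Z + V) = -49*(V + Z) = -49*V - 49*Z)
26243 - R(106, -161) = 26243 - (-49*(-161) - 49*106) = 26243 - (7889 - 5194) = 26243 - 1*2695 = 26243 - 2695 = 23548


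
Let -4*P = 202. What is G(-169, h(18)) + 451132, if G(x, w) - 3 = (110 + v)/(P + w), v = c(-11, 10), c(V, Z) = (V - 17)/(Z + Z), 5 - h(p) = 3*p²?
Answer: 4590297539/10175 ≈ 4.5114e+5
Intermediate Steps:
P = -101/2 (P = -¼*202 = -101/2 ≈ -50.500)
h(p) = 5 - 3*p²
c(V, Z) = (-17 + V)/(2*Z) (c(V, Z) = (-17 + V)/((2*Z)) = (-17 + V)*(1/(2*Z)) = (-17 + V)/(2*Z))
v = -7/5 (v = (½)*(-17 - 11)/10 = (½)*(⅒)*(-28) = -7/5 ≈ -1.4000)
G(x, w) = 3 + 543/(5*(-101/2 + w)) (G(x, w) = 3 + (110 - 7/5)/(-101/2 + w) = 3 + 543/(5*(-101/2 + w)))
G(-169, h(18)) + 451132 = 3*(-143 + 10*(5 - 3*18²))/(5*(-101 + 2*(5 - 3*18²))) + 451132 = 3*(-143 + 10*(5 - 3*324))/(5*(-101 + 2*(5 - 3*324))) + 451132 = 3*(-143 + 10*(5 - 972))/(5*(-101 + 2*(5 - 972))) + 451132 = 3*(-143 + 10*(-967))/(5*(-101 + 2*(-967))) + 451132 = 3*(-143 - 9670)/(5*(-101 - 1934)) + 451132 = (⅗)*(-9813)/(-2035) + 451132 = (⅗)*(-1/2035)*(-9813) + 451132 = 29439/10175 + 451132 = 4590297539/10175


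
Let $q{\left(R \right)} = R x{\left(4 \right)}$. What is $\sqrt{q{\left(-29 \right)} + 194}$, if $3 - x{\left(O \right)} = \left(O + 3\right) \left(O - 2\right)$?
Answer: $3 \sqrt{57} \approx 22.65$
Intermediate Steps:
$x{\left(O \right)} = 3 - \left(-2 + O\right) \left(3 + O\right)$ ($x{\left(O \right)} = 3 - \left(O + 3\right) \left(O - 2\right) = 3 - \left(3 + O\right) \left(-2 + O\right) = 3 - \left(-2 + O\right) \left(3 + O\right)$)
$q{\left(R \right)} = - 11 R$ ($q{\left(R \right)} = R \left(9 - 4 - 4^{2}\right) = R \left(9 - 4 - 16\right) = R \left(-11\right) = - 11 R$)
$\sqrt{q{\left(-29 \right)} + 194} = \sqrt{\left(-11\right) \left(-29\right) + 194} = \sqrt{319 + 194} = \sqrt{513} = 3 \sqrt{57}$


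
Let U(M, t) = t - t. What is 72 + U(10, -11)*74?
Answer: 72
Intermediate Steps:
U(M, t) = 0
72 + U(10, -11)*74 = 72 + 0*74 = 72 + 0 = 72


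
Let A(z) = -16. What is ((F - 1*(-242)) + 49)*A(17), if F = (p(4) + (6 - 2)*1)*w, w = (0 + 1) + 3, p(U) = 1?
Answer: -4976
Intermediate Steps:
w = 4 (w = 1 + 3 = 4)
F = 20 (F = (1 + (6 - 2)*1)*4 = (1 + 4*1)*4 = (1 + 4)*4 = 5*4 = 20)
((F - 1*(-242)) + 49)*A(17) = ((20 - 1*(-242)) + 49)*(-16) = ((20 + 242) + 49)*(-16) = (262 + 49)*(-16) = 311*(-16) = -4976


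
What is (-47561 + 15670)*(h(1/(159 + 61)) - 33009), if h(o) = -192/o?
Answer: 2399765859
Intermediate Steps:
(-47561 + 15670)*(h(1/(159 + 61)) - 33009) = (-47561 + 15670)*(-192/(1/(159 + 61)) - 33009) = -31891*(-192/(1/220) - 33009) = -31891*(-192/1/220 - 33009) = -31891*(-192*220 - 33009) = -31891*(-42240 - 33009) = -31891*(-75249) = 2399765859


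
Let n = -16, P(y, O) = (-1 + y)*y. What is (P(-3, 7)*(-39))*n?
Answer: 7488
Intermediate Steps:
P(y, O) = y*(-1 + y)
(P(-3, 7)*(-39))*n = (-3*(-1 - 3)*(-39))*(-16) = (-3*(-4)*(-39))*(-16) = (12*(-39))*(-16) = -468*(-16) = 7488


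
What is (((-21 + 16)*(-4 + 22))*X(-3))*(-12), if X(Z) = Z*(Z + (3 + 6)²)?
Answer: -252720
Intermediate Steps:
X(Z) = Z*(81 + Z) (X(Z) = Z*(Z + 9²) = Z*(Z + 81) = Z*(81 + Z))
(((-21 + 16)*(-4 + 22))*X(-3))*(-12) = (((-21 + 16)*(-4 + 22))*(-3*(81 - 3)))*(-12) = ((-5*18)*(-3*78))*(-12) = -90*(-234)*(-12) = 21060*(-12) = -252720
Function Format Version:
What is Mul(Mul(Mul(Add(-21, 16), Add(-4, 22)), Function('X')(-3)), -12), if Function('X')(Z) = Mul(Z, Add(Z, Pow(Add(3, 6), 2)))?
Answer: -252720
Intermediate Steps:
Function('X')(Z) = Mul(Z, Add(81, Z)) (Function('X')(Z) = Mul(Z, Add(Z, Pow(9, 2))) = Mul(Z, Add(Z, 81)) = Mul(Z, Add(81, Z)))
Mul(Mul(Mul(Add(-21, 16), Add(-4, 22)), Function('X')(-3)), -12) = Mul(Mul(Mul(Add(-21, 16), Add(-4, 22)), Mul(-3, Add(81, -3))), -12) = Mul(Mul(Mul(-5, 18), Mul(-3, 78)), -12) = Mul(Mul(-90, -234), -12) = Mul(21060, -12) = -252720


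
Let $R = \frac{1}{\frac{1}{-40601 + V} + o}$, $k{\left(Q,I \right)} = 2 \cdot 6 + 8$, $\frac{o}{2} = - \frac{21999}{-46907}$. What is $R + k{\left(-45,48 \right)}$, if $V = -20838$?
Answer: $\frac{8134977639}{386163745} \approx 21.066$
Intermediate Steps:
$o = \frac{43998}{46907}$ ($o = 2 \left(- \frac{21999}{-46907}\right) = 2 \left(\left(-21999\right) \left(- \frac{1}{46907}\right)\right) = 2 \cdot \frac{21999}{46907} = \frac{43998}{46907} \approx 0.93798$)
$k{\left(Q,I \right)} = 20$ ($k{\left(Q,I \right)} = 12 + 8 = 20$)
$R = \frac{411702739}{386163745}$ ($R = \frac{1}{\frac{1}{-40601 - 20838} + \frac{43998}{46907}} = \frac{1}{\frac{1}{-61439} + \frac{43998}{46907}} = \frac{1}{- \frac{1}{61439} + \frac{43998}{46907}} = \frac{1}{\frac{386163745}{411702739}} = \frac{411702739}{386163745} \approx 1.0661$)
$R + k{\left(-45,48 \right)} = \frac{411702739}{386163745} + 20 = \frac{8134977639}{386163745}$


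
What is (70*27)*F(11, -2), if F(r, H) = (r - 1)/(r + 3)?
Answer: 1350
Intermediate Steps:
F(r, H) = (-1 + r)/(3 + r)
(70*27)*F(11, -2) = (70*27)*((-1 + 11)/(3 + 11)) = 1890*(10/14) = 1890*((1/14)*10) = 1890*(5/7) = 1350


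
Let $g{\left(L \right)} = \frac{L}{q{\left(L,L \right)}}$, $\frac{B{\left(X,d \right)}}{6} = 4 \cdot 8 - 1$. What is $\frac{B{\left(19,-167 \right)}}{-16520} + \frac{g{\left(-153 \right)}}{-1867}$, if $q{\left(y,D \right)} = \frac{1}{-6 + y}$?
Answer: $- \frac{201114651}{15421420} \approx -13.041$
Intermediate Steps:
$B{\left(X,d \right)} = 186$ ($B{\left(X,d \right)} = 6 \left(4 \cdot 8 - 1\right) = 6 \left(32 - 1\right) = 6 \cdot 31 = 186$)
$g{\left(L \right)} = L \left(-6 + L\right)$ ($g{\left(L \right)} = \frac{L}{\frac{1}{-6 + L}} = L \left(-6 + L\right)$)
$\frac{B{\left(19,-167 \right)}}{-16520} + \frac{g{\left(-153 \right)}}{-1867} = \frac{186}{-16520} + \frac{\left(-153\right) \left(-6 - 153\right)}{-1867} = 186 \left(- \frac{1}{16520}\right) + \left(-153\right) \left(-159\right) \left(- \frac{1}{1867}\right) = - \frac{93}{8260} + 24327 \left(- \frac{1}{1867}\right) = - \frac{93}{8260} - \frac{24327}{1867} = - \frac{201114651}{15421420}$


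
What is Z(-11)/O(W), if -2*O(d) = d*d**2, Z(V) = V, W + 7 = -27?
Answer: -11/19652 ≈ -0.00055974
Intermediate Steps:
W = -34 (W = -7 - 27 = -34)
O(d) = -d**3/2 (O(d) = -d*d**2/2 = -d**3/2)
Z(-11)/O(W) = -11/((-1/2*(-34)**3)) = -11/((-1/2*(-39304))) = -11/19652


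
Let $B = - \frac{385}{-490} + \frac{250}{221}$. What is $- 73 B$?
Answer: $- \frac{432963}{3094} \approx -139.94$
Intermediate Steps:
$B = \frac{5931}{3094}$ ($B = \left(-385\right) \left(- \frac{1}{490}\right) + 250 \cdot \frac{1}{221} = \frac{11}{14} + \frac{250}{221} = \frac{5931}{3094} \approx 1.9169$)
$- 73 B = \left(-73\right) \frac{5931}{3094} = - \frac{432963}{3094}$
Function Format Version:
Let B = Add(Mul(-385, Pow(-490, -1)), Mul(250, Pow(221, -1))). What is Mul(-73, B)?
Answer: Rational(-432963, 3094) ≈ -139.94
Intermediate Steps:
B = Rational(5931, 3094) (B = Add(Mul(-385, Rational(-1, 490)), Mul(250, Rational(1, 221))) = Add(Rational(11, 14), Rational(250, 221)) = Rational(5931, 3094) ≈ 1.9169)
Mul(-73, B) = Mul(-73, Rational(5931, 3094)) = Rational(-432963, 3094)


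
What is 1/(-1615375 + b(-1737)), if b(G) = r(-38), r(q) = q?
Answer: -1/1615413 ≈ -6.1904e-7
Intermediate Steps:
b(G) = -38
1/(-1615375 + b(-1737)) = 1/(-1615375 - 38) = 1/(-1615413) = -1/1615413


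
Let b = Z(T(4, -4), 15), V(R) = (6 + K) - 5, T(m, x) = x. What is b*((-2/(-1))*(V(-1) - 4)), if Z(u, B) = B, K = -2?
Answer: -150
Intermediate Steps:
V(R) = -1 (V(R) = (6 - 2) - 5 = 4 - 5 = -1)
b = 15
b*((-2/(-1))*(V(-1) - 4)) = 15*((-2/(-1))*(-1 - 4)) = 15*(-2*(-1)*(-5)) = 15*(2*(-5)) = 15*(-10) = -150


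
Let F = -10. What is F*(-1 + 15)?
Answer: -140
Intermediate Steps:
F*(-1 + 15) = -10*(-1 + 15) = -10*14 = -140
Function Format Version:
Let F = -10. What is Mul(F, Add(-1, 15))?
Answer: -140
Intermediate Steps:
Mul(F, Add(-1, 15)) = Mul(-10, Add(-1, 15)) = Mul(-10, 14) = -140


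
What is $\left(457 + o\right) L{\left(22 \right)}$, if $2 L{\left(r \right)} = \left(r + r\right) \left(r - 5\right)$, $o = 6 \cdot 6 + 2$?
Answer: $185130$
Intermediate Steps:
$o = 38$ ($o = 36 + 2 = 38$)
$L{\left(r \right)} = r \left(-5 + r\right)$ ($L{\left(r \right)} = \frac{\left(r + r\right) \left(r - 5\right)}{2} = \frac{2 r \left(-5 + r\right)}{2} = r \left(-5 + r\right)$)
$\left(457 + o\right) L{\left(22 \right)} = \left(457 + 38\right) 22 \left(-5 + 22\right) = 495 \cdot 22 \cdot 17 = 495 \cdot 374 = 185130$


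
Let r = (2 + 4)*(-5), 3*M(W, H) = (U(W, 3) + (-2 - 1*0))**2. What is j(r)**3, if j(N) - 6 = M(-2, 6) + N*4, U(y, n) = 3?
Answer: -39651821/27 ≈ -1.4686e+6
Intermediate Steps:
M(W, H) = 1/3 (M(W, H) = (3 + (-2 - 1*0))**2/3 = (3 + (-2 + 0))**2/3 = (3 - 2)**2/3 = (1/3)*1**2 = (1/3)*1 = 1/3)
r = -30 (r = 6*(-5) = -30)
j(N) = 19/3 + 4*N (j(N) = 6 + (1/3 + N*4) = 6 + (1/3 + 4*N) = 19/3 + 4*N)
j(r)**3 = (19/3 + 4*(-30))**3 = (19/3 - 120)**3 = (-341/3)**3 = -39651821/27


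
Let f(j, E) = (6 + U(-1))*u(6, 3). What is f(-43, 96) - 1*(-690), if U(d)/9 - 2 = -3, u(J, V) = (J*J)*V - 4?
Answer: 378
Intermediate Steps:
u(J, V) = -4 + V*J² (u(J, V) = J²*V - 4 = V*J² - 4 = -4 + V*J²)
U(d) = -9 (U(d) = 18 + 9*(-3) = 18 - 27 = -9)
f(j, E) = -312 (f(j, E) = (6 - 9)*(-4 + 3*6²) = -3*(-4 + 3*36) = -3*(-4 + 108) = -3*104 = -312)
f(-43, 96) - 1*(-690) = -312 - 1*(-690) = -312 + 690 = 378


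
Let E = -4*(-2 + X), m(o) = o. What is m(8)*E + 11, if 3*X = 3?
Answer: 43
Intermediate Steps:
X = 1 (X = (1/3)*3 = 1)
E = 4 (E = -4*(-2 + 1) = -4*(-1) = 4)
m(8)*E + 11 = 8*4 + 11 = 32 + 11 = 43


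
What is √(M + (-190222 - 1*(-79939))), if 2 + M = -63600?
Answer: I*√173885 ≈ 417.0*I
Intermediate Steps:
M = -63602 (M = -2 - 63600 = -63602)
√(M + (-190222 - 1*(-79939))) = √(-63602 + (-190222 - 1*(-79939))) = √(-63602 + (-190222 + 79939)) = √(-63602 - 110283) = √(-173885) = I*√173885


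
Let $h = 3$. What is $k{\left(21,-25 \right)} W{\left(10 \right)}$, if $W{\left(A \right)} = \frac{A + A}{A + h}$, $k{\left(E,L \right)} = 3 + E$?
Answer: $\frac{480}{13} \approx 36.923$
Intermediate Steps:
$W{\left(A \right)} = \frac{2 A}{3 + A}$ ($W{\left(A \right)} = \frac{A + A}{A + 3} = \frac{2 A}{3 + A}$)
$k{\left(21,-25 \right)} W{\left(10 \right)} = \left(3 + 21\right) 2 \cdot 10 \frac{1}{3 + 10} = 24 \cdot 2 \cdot 10 \cdot \frac{1}{13} = 24 \cdot \frac{20}{13} = \frac{480}{13}$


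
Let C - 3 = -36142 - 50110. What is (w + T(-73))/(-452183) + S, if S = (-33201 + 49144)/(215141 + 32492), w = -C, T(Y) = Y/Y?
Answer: -14149192681/111975432839 ≈ -0.12636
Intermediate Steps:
T(Y) = 1
C = -86249 (C = 3 + (-36142 - 50110) = 3 - 86252 = -86249)
w = 86249 (w = -1*(-86249) = 86249)
S = 15943/247633 ≈ 0.064382
(w + T(-73))/(-452183) + S = (86249 + 1)/(-452183) + 15943/247633 = 86250*(-1/452183) + 15943/247633 = -86250/452183 + 15943/247633 = -14149192681/111975432839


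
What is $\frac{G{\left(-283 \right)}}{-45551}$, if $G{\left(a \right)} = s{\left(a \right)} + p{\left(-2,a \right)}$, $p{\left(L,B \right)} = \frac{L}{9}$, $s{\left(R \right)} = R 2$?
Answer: $\frac{5096}{409959} \approx 0.012431$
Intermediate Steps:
$s{\left(R \right)} = 2 R$
$p{\left(L,B \right)} = \frac{L}{9}$ ($p{\left(L,B \right)} = L \frac{1}{9} = \frac{L}{9}$)
$G{\left(a \right)} = - \frac{2}{9} + 2 a$ ($G{\left(a \right)} = 2 a + \frac{1}{9} \left(-2\right) = 2 a - \frac{2}{9} = - \frac{2}{9} + 2 a$)
$\frac{G{\left(-283 \right)}}{-45551} = \frac{- \frac{2}{9} + 2 \left(-283\right)}{-45551} = \left(- \frac{2}{9} - 566\right) \left(- \frac{1}{45551}\right) = \left(- \frac{5096}{9}\right) \left(- \frac{1}{45551}\right) = \frac{5096}{409959}$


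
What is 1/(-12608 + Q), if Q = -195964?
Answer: -1/208572 ≈ -4.7945e-6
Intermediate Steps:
1/(-12608 + Q) = 1/(-12608 - 195964) = 1/(-208572) = -1/208572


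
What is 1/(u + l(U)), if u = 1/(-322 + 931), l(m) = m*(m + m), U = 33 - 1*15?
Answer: 609/394633 ≈ 0.0015432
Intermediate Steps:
U = 18 (U = 33 - 15 = 18)
l(m) = 2*m² (l(m) = m*(2*m) = 2*m²)
u = 1/609 ≈ 0.0016420
1/(u + l(U)) = 1/(1/609 + 2*18²) = 1/(1/609 + 2*324) = 1/(1/609 + 648) = 1/(394633/609) = 609/394633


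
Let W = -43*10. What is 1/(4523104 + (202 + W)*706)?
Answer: 1/4362136 ≈ 2.2925e-7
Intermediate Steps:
W = -430
1/(4523104 + (202 + W)*706) = 1/(4523104 + (202 - 430)*706) = 1/(4523104 - 228*706) = 1/(4523104 - 160968) = 1/4362136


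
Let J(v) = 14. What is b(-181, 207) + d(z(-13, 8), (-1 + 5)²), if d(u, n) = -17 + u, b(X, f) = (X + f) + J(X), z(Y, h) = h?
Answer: 31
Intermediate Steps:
b(X, f) = 14 + X + f (b(X, f) = (X + f) + 14 = 14 + X + f)
b(-181, 207) + d(z(-13, 8), (-1 + 5)²) = (14 - 181 + 207) + (-17 + 8) = 40 - 9 = 31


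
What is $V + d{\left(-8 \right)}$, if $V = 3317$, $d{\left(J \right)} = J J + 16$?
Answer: $3397$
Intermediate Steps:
$d{\left(J \right)} = 16 + J^{2}$ ($d{\left(J \right)} = J^{2} + 16 = 16 + J^{2}$)
$V + d{\left(-8 \right)} = 3317 + \left(16 + \left(-8\right)^{2}\right) = 3317 + \left(16 + 64\right) = 3317 + 80 = 3397$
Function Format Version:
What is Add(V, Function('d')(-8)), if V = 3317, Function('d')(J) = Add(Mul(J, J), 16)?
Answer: 3397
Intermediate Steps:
Function('d')(J) = Add(16, Pow(J, 2)) (Function('d')(J) = Add(Pow(J, 2), 16) = Add(16, Pow(J, 2)))
Add(V, Function('d')(-8)) = Add(3317, Add(16, Pow(-8, 2))) = Add(3317, Add(16, 64)) = Add(3317, 80) = 3397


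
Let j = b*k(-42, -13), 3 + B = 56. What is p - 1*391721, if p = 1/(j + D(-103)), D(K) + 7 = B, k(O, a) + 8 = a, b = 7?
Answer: -39563822/101 ≈ -3.9172e+5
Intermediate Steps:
B = 53 (B = -3 + 56 = 53)
k(O, a) = -8 + a
D(K) = 46 (D(K) = -7 + 53 = 46)
j = -147 (j = 7*(-8 - 13) = 7*(-21) = -147)
p = -1/101 (p = 1/(-147 + 46) = 1/(-101) = -1/101 ≈ -0.0099010)
p - 1*391721 = -1/101 - 1*391721 = -1/101 - 391721 = -39563822/101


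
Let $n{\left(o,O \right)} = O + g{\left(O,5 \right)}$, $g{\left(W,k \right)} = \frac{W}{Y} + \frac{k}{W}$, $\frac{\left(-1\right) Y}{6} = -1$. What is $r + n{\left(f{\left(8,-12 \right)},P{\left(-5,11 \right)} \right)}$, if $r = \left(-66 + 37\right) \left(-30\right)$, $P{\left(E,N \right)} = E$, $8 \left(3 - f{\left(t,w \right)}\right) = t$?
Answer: $\frac{5179}{6} \approx 863.17$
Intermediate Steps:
$Y = 6$ ($Y = \left(-6\right) \left(-1\right) = 6$)
$f{\left(t,w \right)} = 3 - \frac{t}{8}$
$r = 870$ ($r = \left(-29\right) \left(-30\right) = 870$)
$g{\left(W,k \right)} = \frac{W}{6} + \frac{k}{W}$
$n{\left(o,O \right)} = \frac{5}{O} + \frac{7 O}{6}$ ($n{\left(o,O \right)} = O + \left(\frac{O}{6} + \frac{5}{O}\right) = O + \left(\frac{5}{O} + \frac{O}{6}\right) = \frac{5}{O} + \frac{7 O}{6}$)
$r + n{\left(f{\left(8,-12 \right)},P{\left(-5,11 \right)} \right)} = 870 + \left(\frac{5}{-5} + \frac{7}{6} \left(-5\right)\right) = 870 + \left(5 \left(- \frac{1}{5}\right) - \frac{35}{6}\right) = 870 - \frac{41}{6} = \frac{5179}{6}$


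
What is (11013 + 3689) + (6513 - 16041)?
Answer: 5174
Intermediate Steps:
(11013 + 3689) + (6513 - 16041) = 14702 - 9528 = 5174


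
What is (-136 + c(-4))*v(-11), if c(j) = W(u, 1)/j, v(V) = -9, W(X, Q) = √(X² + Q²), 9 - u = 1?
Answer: 1224 + 9*√65/4 ≈ 1242.1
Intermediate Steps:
u = 8 (u = 9 - 1*1 = 9 - 1 = 8)
W(X, Q) = √(Q² + X²)
c(j) = √65/j (c(j) = √(1² + 8²)/j = √(1 + 64)/j = √65/j)
(-136 + c(-4))*v(-11) = (-136 + √65/(-4))*(-9) = (-136 + √65*(-¼))*(-9) = (-136 - √65/4)*(-9) = 1224 + 9*√65/4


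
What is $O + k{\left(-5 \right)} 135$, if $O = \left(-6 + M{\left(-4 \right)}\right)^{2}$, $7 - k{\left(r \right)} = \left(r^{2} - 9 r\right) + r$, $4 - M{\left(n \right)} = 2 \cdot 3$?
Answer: $-7766$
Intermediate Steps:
$M{\left(n \right)} = -2$ ($M{\left(n \right)} = 4 - 2 \cdot 3 = 4 - 6 = -2$)
$k{\left(r \right)} = 7 - r^{2} + 8 r$ ($k{\left(r \right)} = 7 - \left(\left(r^{2} - 9 r\right) + r\right) = 7 - \left(r^{2} - 8 r\right) = 7 - r^{2} + 8 r$)
$O = 64$ ($O = \left(-6 - 2\right)^{2} = \left(-8\right)^{2} = 64$)
$O + k{\left(-5 \right)} 135 = 64 + \left(7 - \left(-5\right)^{2} + 8 \left(-5\right)\right) 135 = 64 + \left(7 - 25 - 40\right) 135 = 64 - 7830 = -7766$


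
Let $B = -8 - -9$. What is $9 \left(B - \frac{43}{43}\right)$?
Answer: $0$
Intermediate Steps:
$B = 1$ ($B = -8 + 9 = 1$)
$9 \left(B - \frac{43}{43}\right) = 9 \left(1 - \frac{43}{43}\right) = 9 \left(1 - 1\right) = 9 \cdot 0 = 0$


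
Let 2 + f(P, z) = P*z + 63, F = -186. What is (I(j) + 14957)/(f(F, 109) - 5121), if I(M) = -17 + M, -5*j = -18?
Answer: -37359/63335 ≈ -0.58986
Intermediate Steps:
f(P, z) = 61 + P*z (f(P, z) = -2 + (P*z + 63) = -2 + (63 + P*z) = 61 + P*z)
j = 18/5 (j = -1/5*(-18) = 18/5 ≈ 3.6000)
(I(j) + 14957)/(f(F, 109) - 5121) = ((-17 + 18/5) + 14957)/((61 - 186*109) - 5121) = (-67/5 + 14957)/((61 - 20274) - 5121) = 74718/(5*(-20213 - 5121)) = (74718/5)/(-25334) = (74718/5)*(-1/25334) = -37359/63335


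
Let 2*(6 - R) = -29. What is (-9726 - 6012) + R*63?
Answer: -28893/2 ≈ -14447.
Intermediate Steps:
R = 41/2 (R = 6 - ½*(-29) = 6 + 29/2 = 41/2 ≈ 20.500)
(-9726 - 6012) + R*63 = (-9726 - 6012) + (41/2)*63 = -15738 + 2583/2 = -28893/2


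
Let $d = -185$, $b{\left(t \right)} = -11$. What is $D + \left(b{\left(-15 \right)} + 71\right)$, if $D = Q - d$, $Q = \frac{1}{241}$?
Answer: $\frac{59046}{241} \approx 245.0$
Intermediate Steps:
$Q = \frac{1}{241} \approx 0.0041494$
$D = \frac{44586}{241}$ ($D = \frac{1}{241} - -185 = \frac{1}{241} + 185 = \frac{44586}{241} \approx 185.0$)
$D + \left(b{\left(-15 \right)} + 71\right) = \frac{44586}{241} + \left(-11 + 71\right) = \frac{44586}{241} + 60 = \frac{59046}{241}$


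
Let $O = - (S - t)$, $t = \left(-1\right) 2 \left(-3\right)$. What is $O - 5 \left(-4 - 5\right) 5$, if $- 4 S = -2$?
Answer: $\frac{461}{2} \approx 230.5$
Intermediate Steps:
$S = \frac{1}{2}$ ($S = \left(- \frac{1}{4}\right) \left(-2\right) = \frac{1}{2} \approx 0.5$)
$t = 6$ ($t = \left(-2\right) \left(-3\right) = 6$)
$O = \frac{11}{2}$ ($O = - (\frac{1}{2} - 6) = \left(-1\right) \left(- \frac{11}{2}\right) = \frac{11}{2} \approx 5.5$)
$O - 5 \left(-4 - 5\right) 5 = \frac{11}{2} - 5 \left(-4 - 5\right) 5 = \frac{11}{2} - 5 \left(\left(-9\right) 5\right) = \frac{11}{2} - -225 = \frac{11}{2} + 225 = \frac{461}{2}$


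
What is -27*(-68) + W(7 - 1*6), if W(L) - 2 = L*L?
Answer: 1839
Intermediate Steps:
W(L) = 2 + L² (W(L) = 2 + L*L = 2 + L²)
-27*(-68) + W(7 - 1*6) = -27*(-68) + (2 + (7 - 1*6)²) = 1836 + (2 + (7 - 6)²) = 1836 + (2 + 1²) = 1836 + (2 + 1) = 1836 + 3 = 1839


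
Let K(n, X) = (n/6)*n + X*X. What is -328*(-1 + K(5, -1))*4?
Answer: -16400/3 ≈ -5466.7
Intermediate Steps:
K(n, X) = X² + n²/6 (K(n, X) = (n*(⅙))*n + X² = (n/6)*n + X² = n²/6 + X² = X² + n²/6)
-328*(-1 + K(5, -1))*4 = -328*(-1 + ((-1)² + (⅙)*5²))*4 = -328*(-1 + (1 + (⅙)*25))*4 = -328*(-1 + (1 + 25/6))*4 = -328*(-1 + 31/6)*4 = -4100*4/3 = -328*50/3 = -16400/3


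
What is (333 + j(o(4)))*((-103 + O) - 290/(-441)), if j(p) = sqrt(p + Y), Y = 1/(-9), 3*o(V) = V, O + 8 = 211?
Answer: 1642430/49 + 44390*sqrt(11)/1323 ≈ 33630.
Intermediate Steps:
O = 203 (O = -8 + 211 = 203)
o(V) = V/3
Y = -1/9 ≈ -0.11111
j(p) = sqrt(-1/9 + p) (j(p) = sqrt(p - 1/9) = sqrt(-1/9 + p))
(333 + j(o(4)))*((-103 + O) - 290/(-441)) = (333 + sqrt(-1 + 9*((1/3)*4))/3)*((-103 + 203) - 290/(-441)) = (333 + sqrt(-1 + 9*(4/3))/3)*(100 - 290*(-1/441)) = (333 + sqrt(-1 + 12)/3)*(100 + 290/441) = (333 + sqrt(11)/3)*(44390/441) = 1642430/49 + 44390*sqrt(11)/1323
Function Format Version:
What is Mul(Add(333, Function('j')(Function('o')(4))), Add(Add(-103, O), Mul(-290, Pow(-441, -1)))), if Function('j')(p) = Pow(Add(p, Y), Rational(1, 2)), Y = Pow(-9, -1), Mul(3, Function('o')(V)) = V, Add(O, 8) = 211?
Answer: Add(Rational(1642430, 49), Mul(Rational(44390, 1323), Pow(11, Rational(1, 2)))) ≈ 33630.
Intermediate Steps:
O = 203 (O = Add(-8, 211) = 203)
Function('o')(V) = Mul(Rational(1, 3), V)
Y = Rational(-1, 9) ≈ -0.11111
Function('j')(p) = Pow(Add(Rational(-1, 9), p), Rational(1, 2)) (Function('j')(p) = Pow(Add(p, Rational(-1, 9)), Rational(1, 2)) = Pow(Add(Rational(-1, 9), p), Rational(1, 2)))
Mul(Add(333, Function('j')(Function('o')(4))), Add(Add(-103, O), Mul(-290, Pow(-441, -1)))) = Mul(Add(333, Mul(Rational(1, 3), Pow(Add(-1, Mul(9, Mul(Rational(1, 3), 4))), Rational(1, 2)))), Add(Add(-103, 203), Mul(-290, Pow(-441, -1)))) = Mul(Add(333, Mul(Rational(1, 3), Pow(Add(-1, Mul(9, Rational(4, 3))), Rational(1, 2)))), Add(100, Mul(-290, Rational(-1, 441)))) = Mul(Add(333, Mul(Rational(1, 3), Pow(Add(-1, 12), Rational(1, 2)))), Add(100, Rational(290, 441))) = Mul(Add(333, Mul(Rational(1, 3), Pow(11, Rational(1, 2)))), Rational(44390, 441)) = Add(Rational(1642430, 49), Mul(Rational(44390, 1323), Pow(11, Rational(1, 2))))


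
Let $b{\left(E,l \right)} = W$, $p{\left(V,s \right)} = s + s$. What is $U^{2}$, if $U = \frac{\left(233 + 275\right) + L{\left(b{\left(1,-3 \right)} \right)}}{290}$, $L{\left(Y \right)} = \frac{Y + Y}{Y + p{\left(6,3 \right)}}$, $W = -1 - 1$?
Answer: $\frac{257049}{84100} \approx 3.0565$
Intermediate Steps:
$W = -2$ ($W = -1 - 1 = -2$)
$p{\left(V,s \right)} = 2 s$
$b{\left(E,l \right)} = -2$
$L{\left(Y \right)} = \frac{2 Y}{6 + Y}$ ($L{\left(Y \right)} = \frac{Y + Y}{Y + 2 \cdot 3} = \frac{2 Y}{Y + 6} = \frac{2 Y}{6 + Y}$)
$U = \frac{507}{290}$ ($U = \frac{\left(233 + 275\right) + 2 \left(-2\right) \frac{1}{6 - 2}}{290} = \left(508 + 2 \left(-2\right) \frac{1}{4}\right) \frac{1}{290} = \left(508 - 1\right) \frac{1}{290} = 507 \cdot \frac{1}{290} = \frac{507}{290} \approx 1.7483$)
$U^{2} = \left(\frac{507}{290}\right)^{2} = \frac{257049}{84100}$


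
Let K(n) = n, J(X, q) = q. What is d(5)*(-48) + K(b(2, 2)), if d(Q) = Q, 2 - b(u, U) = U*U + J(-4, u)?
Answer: -244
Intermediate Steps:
b(u, U) = 2 - u - U**2 (b(u, U) = 2 - (U*U + u) = 2 - (U**2 + u) = 2 - (u + U**2) = 2 + (-u - U**2) = 2 - u - U**2)
d(5)*(-48) + K(b(2, 2)) = 5*(-48) + (2 - 1*2 - 1*2**2) = -240 + (2 - 2 - 1*4) = -240 + (2 - 2 - 4) = -240 - 4 = -244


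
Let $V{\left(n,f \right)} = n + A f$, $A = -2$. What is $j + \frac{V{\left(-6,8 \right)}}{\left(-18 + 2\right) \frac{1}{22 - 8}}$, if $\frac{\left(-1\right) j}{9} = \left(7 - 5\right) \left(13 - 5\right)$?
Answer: $- \frac{499}{4} \approx -124.75$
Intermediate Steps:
$V{\left(n,f \right)} = n - 2 f$
$j = -144$ ($j = - 9 \left(7 - 5\right) \left(13 - 5\right) = - 9 \cdot 2 \cdot 8 = \left(-9\right) 16 = -144$)
$j + \frac{V{\left(-6,8 \right)}}{\left(-18 + 2\right) \frac{1}{22 - 8}} = -144 + \frac{-6 - 16}{\left(-18 + 2\right) \frac{1}{22 - 8}} = -144 + \frac{-6 - 16}{\left(-16\right) \frac{1}{14}} = -144 + \frac{1}{\left(-16\right) \frac{1}{14}} \left(-22\right) = -144 + \frac{1}{- \frac{8}{7}} \left(-22\right) = -144 - - \frac{77}{4} = -144 + \frac{77}{4} = - \frac{499}{4}$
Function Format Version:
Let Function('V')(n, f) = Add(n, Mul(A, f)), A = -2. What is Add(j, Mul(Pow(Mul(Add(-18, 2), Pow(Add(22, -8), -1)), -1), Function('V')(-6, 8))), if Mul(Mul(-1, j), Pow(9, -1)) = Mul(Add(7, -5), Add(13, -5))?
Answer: Rational(-499, 4) ≈ -124.75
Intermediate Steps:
Function('V')(n, f) = Add(n, Mul(-2, f))
j = -144 (j = Mul(-9, Mul(Add(7, -5), Add(13, -5))) = Mul(-9, Mul(2, 8)) = Mul(-9, 16) = -144)
Add(j, Mul(Pow(Mul(Add(-18, 2), Pow(Add(22, -8), -1)), -1), Function('V')(-6, 8))) = Add(-144, Mul(Pow(Mul(Add(-18, 2), Pow(Add(22, -8), -1)), -1), Add(-6, Mul(-2, 8)))) = Add(-144, Mul(Pow(Mul(-16, Pow(14, -1)), -1), Add(-6, -16))) = Add(-144, Mul(Pow(Mul(-16, Rational(1, 14)), -1), -22)) = Add(-144, Mul(Pow(Rational(-8, 7), -1), -22)) = Add(-144, Mul(Rational(-7, 8), -22)) = Add(-144, Rational(77, 4)) = Rational(-499, 4)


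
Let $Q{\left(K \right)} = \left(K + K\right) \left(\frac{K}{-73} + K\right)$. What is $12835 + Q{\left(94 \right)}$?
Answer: $\frac{2209339}{73} \approx 30265.0$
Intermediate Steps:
$Q{\left(K \right)} = \frac{144 K^{2}}{73}$ ($Q{\left(K \right)} = 2 K \left(K \left(- \frac{1}{73}\right) + K\right) = 2 K \left(- \frac{K}{73} + K\right) = 2 K \frac{72 K}{73} = \frac{144 K^{2}}{73}$)
$12835 + Q{\left(94 \right)} = 12835 + \frac{144 \cdot 94^{2}}{73} = 12835 + \frac{144}{73} \cdot 8836 = 12835 + \frac{1272384}{73} = \frac{2209339}{73}$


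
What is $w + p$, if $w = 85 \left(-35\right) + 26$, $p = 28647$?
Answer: $25698$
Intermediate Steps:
$w = -2949$ ($w = -2975 + 26 = -2949$)
$w + p = -2949 + 28647 = 25698$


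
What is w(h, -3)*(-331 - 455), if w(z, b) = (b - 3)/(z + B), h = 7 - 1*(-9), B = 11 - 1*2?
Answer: 4716/25 ≈ 188.64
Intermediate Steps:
B = 9 (B = 11 - 2 = 9)
h = 16 (h = 7 + 9 = 16)
w(z, b) = (-3 + b)/(9 + z) (w(z, b) = (b - 3)/(z + 9) = (-3 + b)/(9 + z))
w(h, -3)*(-331 - 455) = ((-3 - 3)/(9 + 16))*(-331 - 455) = (-6/25)*(-786) = ((1/25)*(-6))*(-786) = -6/25*(-786) = 4716/25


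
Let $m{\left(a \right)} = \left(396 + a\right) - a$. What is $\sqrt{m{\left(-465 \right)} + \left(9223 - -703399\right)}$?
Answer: $\sqrt{713018} \approx 844.4$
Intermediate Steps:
$m{\left(a \right)} = 396$
$\sqrt{m{\left(-465 \right)} + \left(9223 - -703399\right)} = \sqrt{396 + \left(9223 - -703399\right)} = \sqrt{396 + \left(9223 + 703399\right)} = \sqrt{396 + 712622} = \sqrt{713018}$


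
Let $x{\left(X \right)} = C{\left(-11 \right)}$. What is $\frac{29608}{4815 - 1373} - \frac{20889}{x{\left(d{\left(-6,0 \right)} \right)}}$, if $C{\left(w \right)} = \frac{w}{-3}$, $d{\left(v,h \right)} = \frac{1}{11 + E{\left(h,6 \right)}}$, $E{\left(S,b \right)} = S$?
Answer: $- \frac{9789733}{1721} \approx -5688.4$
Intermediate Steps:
$d{\left(v,h \right)} = \frac{1}{11 + h}$
$C{\left(w \right)} = - \frac{w}{3}$ ($C{\left(w \right)} = w \left(- \frac{1}{3}\right) = - \frac{w}{3}$)
$x{\left(X \right)} = \frac{11}{3}$ ($x{\left(X \right)} = \left(- \frac{1}{3}\right) \left(-11\right) = \frac{11}{3}$)
$\frac{29608}{4815 - 1373} - \frac{20889}{x{\left(d{\left(-6,0 \right)} \right)}} = \frac{29608}{4815 - 1373} - \frac{20889}{\frac{11}{3}} = \frac{29608}{4815 - 1373} - 5697 = \frac{29608}{3442} - 5697 = 29608 \cdot \frac{1}{3442} - 5697 = \frac{14804}{1721} - 5697 = - \frac{9789733}{1721}$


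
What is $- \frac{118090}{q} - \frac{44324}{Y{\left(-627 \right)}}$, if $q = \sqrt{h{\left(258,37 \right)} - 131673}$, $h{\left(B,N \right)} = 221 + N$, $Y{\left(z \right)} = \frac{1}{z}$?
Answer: $27791148 + \frac{23618 i \sqrt{131415}}{26283} \approx 2.7791 \cdot 10^{7} + 325.75 i$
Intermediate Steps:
$q = i \sqrt{131415}$ ($q = \sqrt{\left(221 + 37\right) - 131673} = \sqrt{258 - 131673} = \sqrt{-131415} = i \sqrt{131415} \approx 362.51 i$)
$- \frac{118090}{q} - \frac{44324}{Y{\left(-627 \right)}} = - \frac{118090}{i \sqrt{131415}} - \frac{44324}{\frac{1}{-627}} = - 118090 \left(- \frac{i \sqrt{131415}}{131415}\right) - \frac{44324}{- \frac{1}{627}} = \frac{23618 i \sqrt{131415}}{26283} - -27791148 = \frac{23618 i \sqrt{131415}}{26283} + 27791148 = 27791148 + \frac{23618 i \sqrt{131415}}{26283}$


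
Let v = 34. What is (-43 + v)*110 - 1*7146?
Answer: -8136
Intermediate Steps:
(-43 + v)*110 - 1*7146 = (-43 + 34)*110 - 1*7146 = -9*110 - 7146 = -990 - 7146 = -8136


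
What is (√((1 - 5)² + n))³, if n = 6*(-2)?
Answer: 8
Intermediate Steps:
n = -12
(√((1 - 5)² + n))³ = (√((1 - 5)² - 12))³ = (√((-4)² - 12))³ = (√(16 - 12))³ = (√4)³ = 2³ = 8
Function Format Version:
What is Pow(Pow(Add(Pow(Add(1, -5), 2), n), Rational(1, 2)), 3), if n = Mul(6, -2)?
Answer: 8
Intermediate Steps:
n = -12
Pow(Pow(Add(Pow(Add(1, -5), 2), n), Rational(1, 2)), 3) = Pow(Pow(Add(Pow(Add(1, -5), 2), -12), Rational(1, 2)), 3) = Pow(Pow(Add(Pow(-4, 2), -12), Rational(1, 2)), 3) = Pow(Pow(Add(16, -12), Rational(1, 2)), 3) = Pow(Pow(4, Rational(1, 2)), 3) = Pow(2, 3) = 8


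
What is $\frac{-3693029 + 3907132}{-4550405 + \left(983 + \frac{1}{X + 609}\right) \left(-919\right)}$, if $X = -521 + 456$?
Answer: $- \frac{116472032}{2966858327} \approx -0.039258$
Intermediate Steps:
$X = -65$
$\frac{-3693029 + 3907132}{-4550405 + \left(983 + \frac{1}{X + 609}\right) \left(-919\right)} = \frac{-3693029 + 3907132}{-4550405 + \left(983 + \frac{1}{-65 + 609}\right) \left(-919\right)} = \frac{214103}{-4550405 + \left(983 + \frac{1}{544}\right) \left(-919\right)} = \frac{214103}{-4550405 + \frac{534753}{544} \left(-919\right)} = \frac{214103}{-4550405 - \frac{491438007}{544}} = \frac{214103}{- \frac{2966858327}{544}} = 214103 \left(- \frac{544}{2966858327}\right) = - \frac{116472032}{2966858327}$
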